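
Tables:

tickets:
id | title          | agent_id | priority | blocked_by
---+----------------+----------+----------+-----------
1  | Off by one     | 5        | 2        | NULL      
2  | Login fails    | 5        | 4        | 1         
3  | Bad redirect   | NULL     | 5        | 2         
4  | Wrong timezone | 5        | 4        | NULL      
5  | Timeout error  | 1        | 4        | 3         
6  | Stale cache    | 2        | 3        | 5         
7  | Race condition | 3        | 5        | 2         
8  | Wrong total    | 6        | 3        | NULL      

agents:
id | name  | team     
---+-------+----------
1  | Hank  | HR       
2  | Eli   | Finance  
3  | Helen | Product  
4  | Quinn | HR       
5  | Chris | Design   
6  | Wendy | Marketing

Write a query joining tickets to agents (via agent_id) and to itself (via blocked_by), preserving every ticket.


Two LEFT JOINs from the same base table tickets: one to agents via agent_id, one to tickets itself via blocked_by. Both are LEFT so every ticket is preserved.
Match against agents:
  - ticket 1 (Off by one): agent_id=5 -> matches Chris
  - ticket 2 (Login fails): agent_id=5 -> matches Chris
  - ticket 3 (Bad redirect): agent_id=NULL, no match -> kept with NULL
  - ticket 4 (Wrong timezone): agent_id=5 -> matches Chris
  - ticket 5 (Timeout error): agent_id=1 -> matches Hank
  - ticket 6 (Stale cache): agent_id=2 -> matches Eli
  - ticket 7 (Race condition): agent_id=3 -> matches Helen
  - ticket 8 (Wrong total): agent_id=6 -> matches Wendy
Match against tickets (self):
  - ticket 1 (Off by one): blocked_by=NULL -> NULL
  - ticket 2 (Login fails): blocked_by=1 -> Off by one
  - ticket 3 (Bad redirect): blocked_by=2 -> Login fails
  - ticket 4 (Wrong timezone): blocked_by=NULL -> NULL
  - ticket 5 (Timeout error): blocked_by=3 -> Bad redirect
  - ticket 6 (Stale cache): blocked_by=5 -> Timeout error
  - ticket 7 (Race condition): blocked_by=2 -> Login fails
  - ticket 8 (Wrong total): blocked_by=NULL -> NULL

SQL:
SELECT a.title, b.name AS agent, c.title AS blocked_by
FROM tickets a
LEFT JOIN agents b ON a.agent_id = b.id
LEFT JOIN tickets c ON a.blocked_by = c.id

Result:
title          | agent | blocked_by   
---------------+-------+--------------
Off by one     | Chris | NULL         
Login fails    | Chris | Off by one   
Bad redirect   | NULL  | Login fails  
Wrong timezone | Chris | NULL         
Timeout error  | Hank  | Bad redirect 
Stale cache    | Eli   | Timeout error
Race condition | Helen | Login fails  
Wrong total    | Wendy | NULL         


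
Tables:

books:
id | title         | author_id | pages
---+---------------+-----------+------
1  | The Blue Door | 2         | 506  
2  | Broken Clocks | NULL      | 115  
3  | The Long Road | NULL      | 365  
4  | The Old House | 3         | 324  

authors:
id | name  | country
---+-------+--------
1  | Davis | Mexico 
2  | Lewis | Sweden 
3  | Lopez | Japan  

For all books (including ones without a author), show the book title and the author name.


LEFT JOIN keeps every row from books (the left table); where author_id has no match in authors, the author columns become NULL. Walk through each book:
  - book 1 (The Blue Door): author_id=2 -> matches Lewis
  - book 2 (Broken Clocks): author_id=NULL, no match -> kept with NULL
  - book 3 (The Long Road): author_id=NULL, no match -> kept with NULL
  - book 4 (The Old House): author_id=3 -> matches Lopez
All 4 rows appear; 2 have NULL author.

SQL:
SELECT a.title, b.name AS author
FROM books a
LEFT JOIN authors b ON a.author_id = b.id

Result:
title         | author
--------------+-------
The Blue Door | Lewis 
Broken Clocks | NULL  
The Long Road | NULL  
The Old House | Lopez 


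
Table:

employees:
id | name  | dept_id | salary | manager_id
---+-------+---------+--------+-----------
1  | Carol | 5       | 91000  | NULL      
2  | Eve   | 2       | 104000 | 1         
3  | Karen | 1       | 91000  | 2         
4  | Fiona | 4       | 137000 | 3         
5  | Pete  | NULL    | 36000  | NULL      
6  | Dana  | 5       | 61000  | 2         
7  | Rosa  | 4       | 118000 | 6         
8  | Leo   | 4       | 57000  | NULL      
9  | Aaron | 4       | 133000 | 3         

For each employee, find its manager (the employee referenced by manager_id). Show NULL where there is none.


This is a self-join: employees is joined to a second copy of itself, matching each row's manager_id to another row's id. Use LEFT JOIN so rows with manager_id=NULL are kept.
  - employee 1 (Carol): manager_id=NULL -> NULL
  - employee 2 (Eve): manager_id=1 -> Carol
  - employee 3 (Karen): manager_id=2 -> Eve
  - employee 4 (Fiona): manager_id=3 -> Karen
  - employee 5 (Pete): manager_id=NULL -> NULL
  - employee 6 (Dana): manager_id=2 -> Eve
  - employee 7 (Rosa): manager_id=6 -> Dana
  - employee 8 (Leo): manager_id=NULL -> NULL
  - employee 9 (Aaron): manager_id=3 -> Karen

SQL:
SELECT a.name AS item, b.name AS manager
FROM employees a
LEFT JOIN employees b ON a.manager_id = b.id

Result:
item  | manager
------+--------
Carol | NULL   
Eve   | Carol  
Karen | Eve    
Fiona | Karen  
Pete  | NULL   
Dana  | Eve    
Rosa  | Dana   
Leo   | NULL   
Aaron | Karen  


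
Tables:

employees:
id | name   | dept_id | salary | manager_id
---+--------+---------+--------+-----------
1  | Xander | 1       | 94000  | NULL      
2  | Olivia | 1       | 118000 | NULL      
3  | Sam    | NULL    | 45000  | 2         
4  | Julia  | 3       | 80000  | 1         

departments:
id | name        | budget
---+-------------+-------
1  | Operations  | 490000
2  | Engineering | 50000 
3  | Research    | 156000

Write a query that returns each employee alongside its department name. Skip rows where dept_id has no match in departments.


INNER JOIN keeps only employees rows whose dept_id matches an id in departments. Walk through each employee:
  - employee 1 (Xander): dept_id=1 -> matches Operations
  - employee 2 (Olivia): dept_id=1 -> matches Operations
  - employee 3 (Sam): dept_id=NULL, no match -> dropped
  - employee 4 (Julia): dept_id=3 -> matches Research
So 1 of 4 rows is dropped.

SQL:
SELECT a.name, b.name AS department
FROM employees a
INNER JOIN departments b ON a.dept_id = b.id

Result:
name   | department
-------+-----------
Xander | Operations
Olivia | Operations
Julia  | Research  


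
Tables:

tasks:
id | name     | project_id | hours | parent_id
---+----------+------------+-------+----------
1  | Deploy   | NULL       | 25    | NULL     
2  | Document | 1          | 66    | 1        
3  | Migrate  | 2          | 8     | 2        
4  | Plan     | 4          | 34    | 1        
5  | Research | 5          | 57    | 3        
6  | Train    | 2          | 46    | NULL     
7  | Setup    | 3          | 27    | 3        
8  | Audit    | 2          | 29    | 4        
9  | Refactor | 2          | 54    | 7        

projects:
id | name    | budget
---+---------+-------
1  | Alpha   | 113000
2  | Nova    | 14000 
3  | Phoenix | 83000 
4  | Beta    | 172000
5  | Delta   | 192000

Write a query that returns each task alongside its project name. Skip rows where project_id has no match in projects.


INNER JOIN keeps only tasks rows whose project_id matches an id in projects. Walk through each task:
  - task 1 (Deploy): project_id=NULL, no match -> dropped
  - task 2 (Document): project_id=1 -> matches Alpha
  - task 3 (Migrate): project_id=2 -> matches Nova
  - task 4 (Plan): project_id=4 -> matches Beta
  - task 5 (Research): project_id=5 -> matches Delta
  - task 6 (Train): project_id=2 -> matches Nova
  - task 7 (Setup): project_id=3 -> matches Phoenix
  - task 8 (Audit): project_id=2 -> matches Nova
  - task 9 (Refactor): project_id=2 -> matches Nova
So 1 of 9 rows is dropped.

SQL:
SELECT a.name, b.name AS project
FROM tasks a
INNER JOIN projects b ON a.project_id = b.id

Result:
name     | project
---------+--------
Document | Alpha  
Migrate  | Nova   
Plan     | Beta   
Research | Delta  
Train    | Nova   
Setup    | Phoenix
Audit    | Nova   
Refactor | Nova   


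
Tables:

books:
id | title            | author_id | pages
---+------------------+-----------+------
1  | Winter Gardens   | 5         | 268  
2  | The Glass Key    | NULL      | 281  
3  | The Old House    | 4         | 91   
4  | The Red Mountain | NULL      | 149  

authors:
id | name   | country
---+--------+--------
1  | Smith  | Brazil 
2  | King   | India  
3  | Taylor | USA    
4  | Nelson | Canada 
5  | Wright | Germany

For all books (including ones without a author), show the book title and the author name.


LEFT JOIN keeps every row from books (the left table); where author_id has no match in authors, the author columns become NULL. Walk through each book:
  - book 1 (Winter Gardens): author_id=5 -> matches Wright
  - book 2 (The Glass Key): author_id=NULL, no match -> kept with NULL
  - book 3 (The Old House): author_id=4 -> matches Nelson
  - book 4 (The Red Mountain): author_id=NULL, no match -> kept with NULL
All 4 rows appear; 2 have NULL author.

SQL:
SELECT a.title, b.name AS author
FROM books a
LEFT JOIN authors b ON a.author_id = b.id

Result:
title            | author
-----------------+-------
Winter Gardens   | Wright
The Glass Key    | NULL  
The Old House    | Nelson
The Red Mountain | NULL  


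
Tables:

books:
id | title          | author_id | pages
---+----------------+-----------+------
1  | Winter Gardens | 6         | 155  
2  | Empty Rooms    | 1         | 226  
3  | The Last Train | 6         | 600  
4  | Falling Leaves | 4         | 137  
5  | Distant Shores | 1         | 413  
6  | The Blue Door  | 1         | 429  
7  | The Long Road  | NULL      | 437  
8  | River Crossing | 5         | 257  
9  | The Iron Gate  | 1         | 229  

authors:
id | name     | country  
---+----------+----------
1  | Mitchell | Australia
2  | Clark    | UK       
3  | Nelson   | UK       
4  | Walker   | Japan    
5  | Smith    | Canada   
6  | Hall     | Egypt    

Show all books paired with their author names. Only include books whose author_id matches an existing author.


INNER JOIN keeps only books rows whose author_id matches an id in authors. Walk through each book:
  - book 1 (Winter Gardens): author_id=6 -> matches Hall
  - book 2 (Empty Rooms): author_id=1 -> matches Mitchell
  - book 3 (The Last Train): author_id=6 -> matches Hall
  - book 4 (Falling Leaves): author_id=4 -> matches Walker
  - book 5 (Distant Shores): author_id=1 -> matches Mitchell
  - book 6 (The Blue Door): author_id=1 -> matches Mitchell
  - book 7 (The Long Road): author_id=NULL, no match -> dropped
  - book 8 (River Crossing): author_id=5 -> matches Smith
  - book 9 (The Iron Gate): author_id=1 -> matches Mitchell
So 1 of 9 rows is dropped.

SQL:
SELECT a.title, b.name AS author
FROM books a
INNER JOIN authors b ON a.author_id = b.id

Result:
title          | author  
---------------+---------
Winter Gardens | Hall    
Empty Rooms    | Mitchell
The Last Train | Hall    
Falling Leaves | Walker  
Distant Shores | Mitchell
The Blue Door  | Mitchell
River Crossing | Smith   
The Iron Gate  | Mitchell


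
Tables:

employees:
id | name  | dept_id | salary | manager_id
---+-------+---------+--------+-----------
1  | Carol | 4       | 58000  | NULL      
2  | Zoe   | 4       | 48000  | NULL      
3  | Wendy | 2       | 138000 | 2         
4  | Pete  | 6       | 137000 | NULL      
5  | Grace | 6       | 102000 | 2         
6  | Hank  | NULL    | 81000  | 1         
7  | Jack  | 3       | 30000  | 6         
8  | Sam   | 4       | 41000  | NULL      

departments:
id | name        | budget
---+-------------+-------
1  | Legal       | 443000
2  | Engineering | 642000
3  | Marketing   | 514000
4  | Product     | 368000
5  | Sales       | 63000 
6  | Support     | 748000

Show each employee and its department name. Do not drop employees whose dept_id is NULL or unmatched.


LEFT JOIN keeps every row from employees (the left table); where dept_id has no match in departments, the department columns become NULL. Walk through each employee:
  - employee 1 (Carol): dept_id=4 -> matches Product
  - employee 2 (Zoe): dept_id=4 -> matches Product
  - employee 3 (Wendy): dept_id=2 -> matches Engineering
  - employee 4 (Pete): dept_id=6 -> matches Support
  - employee 5 (Grace): dept_id=6 -> matches Support
  - employee 6 (Hank): dept_id=NULL, no match -> kept with NULL
  - employee 7 (Jack): dept_id=3 -> matches Marketing
  - employee 8 (Sam): dept_id=4 -> matches Product
All 8 rows appear; 1 has NULL department.

SQL:
SELECT a.name, b.name AS department
FROM employees a
LEFT JOIN departments b ON a.dept_id = b.id

Result:
name  | department 
------+------------
Carol | Product    
Zoe   | Product    
Wendy | Engineering
Pete  | Support    
Grace | Support    
Hank  | NULL       
Jack  | Marketing  
Sam   | Product    


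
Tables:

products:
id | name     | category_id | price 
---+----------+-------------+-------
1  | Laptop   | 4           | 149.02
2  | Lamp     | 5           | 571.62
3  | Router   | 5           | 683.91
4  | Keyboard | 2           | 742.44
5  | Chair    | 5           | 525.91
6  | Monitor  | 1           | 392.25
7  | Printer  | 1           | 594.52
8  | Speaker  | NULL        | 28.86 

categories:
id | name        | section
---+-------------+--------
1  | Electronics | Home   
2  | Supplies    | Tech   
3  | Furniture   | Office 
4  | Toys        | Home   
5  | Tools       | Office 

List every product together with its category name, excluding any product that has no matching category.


INNER JOIN keeps only products rows whose category_id matches an id in categories. Walk through each product:
  - product 1 (Laptop): category_id=4 -> matches Toys
  - product 2 (Lamp): category_id=5 -> matches Tools
  - product 3 (Router): category_id=5 -> matches Tools
  - product 4 (Keyboard): category_id=2 -> matches Supplies
  - product 5 (Chair): category_id=5 -> matches Tools
  - product 6 (Monitor): category_id=1 -> matches Electronics
  - product 7 (Printer): category_id=1 -> matches Electronics
  - product 8 (Speaker): category_id=NULL, no match -> dropped
So 1 of 8 rows is dropped.

SQL:
SELECT a.name, b.name AS category
FROM products a
INNER JOIN categories b ON a.category_id = b.id

Result:
name     | category   
---------+------------
Laptop   | Toys       
Lamp     | Tools      
Router   | Tools      
Keyboard | Supplies   
Chair    | Tools      
Monitor  | Electronics
Printer  | Electronics


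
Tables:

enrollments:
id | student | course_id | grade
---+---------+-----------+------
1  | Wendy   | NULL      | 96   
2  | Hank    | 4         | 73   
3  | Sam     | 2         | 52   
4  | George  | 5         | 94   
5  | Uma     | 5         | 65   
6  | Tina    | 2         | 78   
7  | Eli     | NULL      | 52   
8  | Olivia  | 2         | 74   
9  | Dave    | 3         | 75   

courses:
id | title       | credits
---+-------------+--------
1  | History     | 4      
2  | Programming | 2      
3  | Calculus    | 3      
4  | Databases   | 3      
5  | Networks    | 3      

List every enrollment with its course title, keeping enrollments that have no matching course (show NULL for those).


LEFT JOIN keeps every row from enrollments (the left table); where course_id has no match in courses, the course columns become NULL. Walk through each enrollment:
  - enrollment 1 (Wendy): course_id=NULL, no match -> kept with NULL
  - enrollment 2 (Hank): course_id=4 -> matches Databases
  - enrollment 3 (Sam): course_id=2 -> matches Programming
  - enrollment 4 (George): course_id=5 -> matches Networks
  - enrollment 5 (Uma): course_id=5 -> matches Networks
  - enrollment 6 (Tina): course_id=2 -> matches Programming
  - enrollment 7 (Eli): course_id=NULL, no match -> kept with NULL
  - enrollment 8 (Olivia): course_id=2 -> matches Programming
  - enrollment 9 (Dave): course_id=3 -> matches Calculus
All 9 rows appear; 2 have NULL course.

SQL:
SELECT a.student, b.title AS course
FROM enrollments a
LEFT JOIN courses b ON a.course_id = b.id

Result:
student | course     
--------+------------
Wendy   | NULL       
Hank    | Databases  
Sam     | Programming
George  | Networks   
Uma     | Networks   
Tina    | Programming
Eli     | NULL       
Olivia  | Programming
Dave    | Calculus   


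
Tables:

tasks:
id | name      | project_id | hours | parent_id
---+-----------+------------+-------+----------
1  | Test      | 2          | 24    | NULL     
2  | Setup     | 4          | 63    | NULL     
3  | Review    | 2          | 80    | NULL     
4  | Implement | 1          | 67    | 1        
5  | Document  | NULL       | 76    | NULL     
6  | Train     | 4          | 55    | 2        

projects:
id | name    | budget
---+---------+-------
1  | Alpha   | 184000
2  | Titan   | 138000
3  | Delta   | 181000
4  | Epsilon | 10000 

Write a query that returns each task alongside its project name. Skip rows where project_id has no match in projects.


INNER JOIN keeps only tasks rows whose project_id matches an id in projects. Walk through each task:
  - task 1 (Test): project_id=2 -> matches Titan
  - task 2 (Setup): project_id=4 -> matches Epsilon
  - task 3 (Review): project_id=2 -> matches Titan
  - task 4 (Implement): project_id=1 -> matches Alpha
  - task 5 (Document): project_id=NULL, no match -> dropped
  - task 6 (Train): project_id=4 -> matches Epsilon
So 1 of 6 rows is dropped.

SQL:
SELECT a.name, b.name AS project
FROM tasks a
INNER JOIN projects b ON a.project_id = b.id

Result:
name      | project
----------+--------
Test      | Titan  
Setup     | Epsilon
Review    | Titan  
Implement | Alpha  
Train     | Epsilon


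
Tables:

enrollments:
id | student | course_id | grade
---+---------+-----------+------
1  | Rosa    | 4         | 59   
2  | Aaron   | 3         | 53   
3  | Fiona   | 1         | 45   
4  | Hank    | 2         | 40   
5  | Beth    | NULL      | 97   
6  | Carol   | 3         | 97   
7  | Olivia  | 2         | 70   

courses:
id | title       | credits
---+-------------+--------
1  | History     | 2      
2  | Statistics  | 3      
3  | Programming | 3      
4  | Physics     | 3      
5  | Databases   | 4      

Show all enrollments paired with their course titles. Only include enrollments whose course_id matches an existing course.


INNER JOIN keeps only enrollments rows whose course_id matches an id in courses. Walk through each enrollment:
  - enrollment 1 (Rosa): course_id=4 -> matches Physics
  - enrollment 2 (Aaron): course_id=3 -> matches Programming
  - enrollment 3 (Fiona): course_id=1 -> matches History
  - enrollment 4 (Hank): course_id=2 -> matches Statistics
  - enrollment 5 (Beth): course_id=NULL, no match -> dropped
  - enrollment 6 (Carol): course_id=3 -> matches Programming
  - enrollment 7 (Olivia): course_id=2 -> matches Statistics
So 1 of 7 rows is dropped.

SQL:
SELECT a.student, b.title AS course
FROM enrollments a
INNER JOIN courses b ON a.course_id = b.id

Result:
student | course     
--------+------------
Rosa    | Physics    
Aaron   | Programming
Fiona   | History    
Hank    | Statistics 
Carol   | Programming
Olivia  | Statistics 


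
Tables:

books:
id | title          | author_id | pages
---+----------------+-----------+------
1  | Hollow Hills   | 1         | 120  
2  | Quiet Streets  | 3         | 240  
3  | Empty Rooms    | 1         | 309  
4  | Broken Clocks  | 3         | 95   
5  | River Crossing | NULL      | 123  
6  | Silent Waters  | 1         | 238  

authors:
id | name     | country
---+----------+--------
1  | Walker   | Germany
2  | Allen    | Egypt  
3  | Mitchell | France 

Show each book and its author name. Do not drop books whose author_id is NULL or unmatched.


LEFT JOIN keeps every row from books (the left table); where author_id has no match in authors, the author columns become NULL. Walk through each book:
  - book 1 (Hollow Hills): author_id=1 -> matches Walker
  - book 2 (Quiet Streets): author_id=3 -> matches Mitchell
  - book 3 (Empty Rooms): author_id=1 -> matches Walker
  - book 4 (Broken Clocks): author_id=3 -> matches Mitchell
  - book 5 (River Crossing): author_id=NULL, no match -> kept with NULL
  - book 6 (Silent Waters): author_id=1 -> matches Walker
All 6 rows appear; 1 has NULL author.

SQL:
SELECT a.title, b.name AS author
FROM books a
LEFT JOIN authors b ON a.author_id = b.id

Result:
title          | author  
---------------+---------
Hollow Hills   | Walker  
Quiet Streets  | Mitchell
Empty Rooms    | Walker  
Broken Clocks  | Mitchell
River Crossing | NULL    
Silent Waters  | Walker  


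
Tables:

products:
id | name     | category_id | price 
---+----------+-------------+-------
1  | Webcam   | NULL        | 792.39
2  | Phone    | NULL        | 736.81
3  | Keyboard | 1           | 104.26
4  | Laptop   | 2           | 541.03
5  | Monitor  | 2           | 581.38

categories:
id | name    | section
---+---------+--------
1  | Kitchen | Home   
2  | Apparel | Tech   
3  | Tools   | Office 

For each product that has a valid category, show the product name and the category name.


INNER JOIN keeps only products rows whose category_id matches an id in categories. Walk through each product:
  - product 1 (Webcam): category_id=NULL, no match -> dropped
  - product 2 (Phone): category_id=NULL, no match -> dropped
  - product 3 (Keyboard): category_id=1 -> matches Kitchen
  - product 4 (Laptop): category_id=2 -> matches Apparel
  - product 5 (Monitor): category_id=2 -> matches Apparel
So 2 of 5 rows are dropped.

SQL:
SELECT a.name, b.name AS category
FROM products a
INNER JOIN categories b ON a.category_id = b.id

Result:
name     | category
---------+---------
Keyboard | Kitchen 
Laptop   | Apparel 
Monitor  | Apparel 


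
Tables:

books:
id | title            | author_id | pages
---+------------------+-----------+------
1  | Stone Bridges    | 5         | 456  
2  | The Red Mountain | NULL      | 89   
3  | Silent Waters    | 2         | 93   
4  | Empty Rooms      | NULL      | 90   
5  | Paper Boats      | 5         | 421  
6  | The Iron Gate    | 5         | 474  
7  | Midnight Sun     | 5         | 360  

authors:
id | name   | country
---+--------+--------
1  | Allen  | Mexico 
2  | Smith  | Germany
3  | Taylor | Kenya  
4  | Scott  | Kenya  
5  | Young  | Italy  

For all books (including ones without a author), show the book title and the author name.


LEFT JOIN keeps every row from books (the left table); where author_id has no match in authors, the author columns become NULL. Walk through each book:
  - book 1 (Stone Bridges): author_id=5 -> matches Young
  - book 2 (The Red Mountain): author_id=NULL, no match -> kept with NULL
  - book 3 (Silent Waters): author_id=2 -> matches Smith
  - book 4 (Empty Rooms): author_id=NULL, no match -> kept with NULL
  - book 5 (Paper Boats): author_id=5 -> matches Young
  - book 6 (The Iron Gate): author_id=5 -> matches Young
  - book 7 (Midnight Sun): author_id=5 -> matches Young
All 7 rows appear; 2 have NULL author.

SQL:
SELECT a.title, b.name AS author
FROM books a
LEFT JOIN authors b ON a.author_id = b.id

Result:
title            | author
-----------------+-------
Stone Bridges    | Young 
The Red Mountain | NULL  
Silent Waters    | Smith 
Empty Rooms      | NULL  
Paper Boats      | Young 
The Iron Gate    | Young 
Midnight Sun     | Young 


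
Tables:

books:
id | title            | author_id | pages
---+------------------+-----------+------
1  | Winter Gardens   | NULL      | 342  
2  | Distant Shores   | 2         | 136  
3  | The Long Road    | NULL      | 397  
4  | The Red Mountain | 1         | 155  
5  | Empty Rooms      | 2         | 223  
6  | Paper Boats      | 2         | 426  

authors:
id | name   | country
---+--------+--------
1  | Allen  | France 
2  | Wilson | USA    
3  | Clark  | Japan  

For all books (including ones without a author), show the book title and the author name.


LEFT JOIN keeps every row from books (the left table); where author_id has no match in authors, the author columns become NULL. Walk through each book:
  - book 1 (Winter Gardens): author_id=NULL, no match -> kept with NULL
  - book 2 (Distant Shores): author_id=2 -> matches Wilson
  - book 3 (The Long Road): author_id=NULL, no match -> kept with NULL
  - book 4 (The Red Mountain): author_id=1 -> matches Allen
  - book 5 (Empty Rooms): author_id=2 -> matches Wilson
  - book 6 (Paper Boats): author_id=2 -> matches Wilson
All 6 rows appear; 2 have NULL author.

SQL:
SELECT a.title, b.name AS author
FROM books a
LEFT JOIN authors b ON a.author_id = b.id

Result:
title            | author
-----------------+-------
Winter Gardens   | NULL  
Distant Shores   | Wilson
The Long Road    | NULL  
The Red Mountain | Allen 
Empty Rooms      | Wilson
Paper Boats      | Wilson


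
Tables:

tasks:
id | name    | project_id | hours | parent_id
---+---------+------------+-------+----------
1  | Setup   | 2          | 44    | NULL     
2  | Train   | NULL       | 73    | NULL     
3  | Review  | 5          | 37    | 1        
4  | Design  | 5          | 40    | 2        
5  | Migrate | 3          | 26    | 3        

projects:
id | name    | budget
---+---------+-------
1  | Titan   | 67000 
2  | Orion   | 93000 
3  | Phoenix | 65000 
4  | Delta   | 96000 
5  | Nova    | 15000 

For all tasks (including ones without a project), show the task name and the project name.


LEFT JOIN keeps every row from tasks (the left table); where project_id has no match in projects, the project columns become NULL. Walk through each task:
  - task 1 (Setup): project_id=2 -> matches Orion
  - task 2 (Train): project_id=NULL, no match -> kept with NULL
  - task 3 (Review): project_id=5 -> matches Nova
  - task 4 (Design): project_id=5 -> matches Nova
  - task 5 (Migrate): project_id=3 -> matches Phoenix
All 5 rows appear; 1 has NULL project.

SQL:
SELECT a.name, b.name AS project
FROM tasks a
LEFT JOIN projects b ON a.project_id = b.id

Result:
name    | project
--------+--------
Setup   | Orion  
Train   | NULL   
Review  | Nova   
Design  | Nova   
Migrate | Phoenix


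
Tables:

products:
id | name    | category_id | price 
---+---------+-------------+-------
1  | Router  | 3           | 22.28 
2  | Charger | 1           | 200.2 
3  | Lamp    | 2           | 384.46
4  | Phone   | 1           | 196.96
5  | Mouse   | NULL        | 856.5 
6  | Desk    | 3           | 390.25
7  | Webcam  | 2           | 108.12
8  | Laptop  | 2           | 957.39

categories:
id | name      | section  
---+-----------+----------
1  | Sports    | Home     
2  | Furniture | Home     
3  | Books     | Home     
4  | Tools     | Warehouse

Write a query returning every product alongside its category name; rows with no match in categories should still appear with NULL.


LEFT JOIN keeps every row from products (the left table); where category_id has no match in categories, the category columns become NULL. Walk through each product:
  - product 1 (Router): category_id=3 -> matches Books
  - product 2 (Charger): category_id=1 -> matches Sports
  - product 3 (Lamp): category_id=2 -> matches Furniture
  - product 4 (Phone): category_id=1 -> matches Sports
  - product 5 (Mouse): category_id=NULL, no match -> kept with NULL
  - product 6 (Desk): category_id=3 -> matches Books
  - product 7 (Webcam): category_id=2 -> matches Furniture
  - product 8 (Laptop): category_id=2 -> matches Furniture
All 8 rows appear; 1 has NULL category.

SQL:
SELECT a.name, b.name AS category
FROM products a
LEFT JOIN categories b ON a.category_id = b.id

Result:
name    | category 
--------+----------
Router  | Books    
Charger | Sports   
Lamp    | Furniture
Phone   | Sports   
Mouse   | NULL     
Desk    | Books    
Webcam  | Furniture
Laptop  | Furniture


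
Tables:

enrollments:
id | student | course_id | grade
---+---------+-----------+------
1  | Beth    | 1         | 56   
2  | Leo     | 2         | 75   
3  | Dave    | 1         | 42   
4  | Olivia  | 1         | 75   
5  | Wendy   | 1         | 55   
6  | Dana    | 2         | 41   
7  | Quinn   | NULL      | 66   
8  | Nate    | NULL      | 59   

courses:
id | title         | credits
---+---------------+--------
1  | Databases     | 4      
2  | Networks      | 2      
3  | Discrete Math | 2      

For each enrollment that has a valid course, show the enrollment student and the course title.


INNER JOIN keeps only enrollments rows whose course_id matches an id in courses. Walk through each enrollment:
  - enrollment 1 (Beth): course_id=1 -> matches Databases
  - enrollment 2 (Leo): course_id=2 -> matches Networks
  - enrollment 3 (Dave): course_id=1 -> matches Databases
  - enrollment 4 (Olivia): course_id=1 -> matches Databases
  - enrollment 5 (Wendy): course_id=1 -> matches Databases
  - enrollment 6 (Dana): course_id=2 -> matches Networks
  - enrollment 7 (Quinn): course_id=NULL, no match -> dropped
  - enrollment 8 (Nate): course_id=NULL, no match -> dropped
So 2 of 8 rows are dropped.

SQL:
SELECT a.student, b.title AS course
FROM enrollments a
INNER JOIN courses b ON a.course_id = b.id

Result:
student | course   
--------+----------
Beth    | Databases
Leo     | Networks 
Dave    | Databases
Olivia  | Databases
Wendy   | Databases
Dana    | Networks 


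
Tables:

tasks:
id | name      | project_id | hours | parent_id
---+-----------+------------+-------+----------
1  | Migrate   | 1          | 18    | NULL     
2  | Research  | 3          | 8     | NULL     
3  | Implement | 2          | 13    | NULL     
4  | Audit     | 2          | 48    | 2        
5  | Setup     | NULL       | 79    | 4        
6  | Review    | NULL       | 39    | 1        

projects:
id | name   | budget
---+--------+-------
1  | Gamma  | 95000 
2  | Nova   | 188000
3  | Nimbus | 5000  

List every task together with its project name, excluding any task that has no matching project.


INNER JOIN keeps only tasks rows whose project_id matches an id in projects. Walk through each task:
  - task 1 (Migrate): project_id=1 -> matches Gamma
  - task 2 (Research): project_id=3 -> matches Nimbus
  - task 3 (Implement): project_id=2 -> matches Nova
  - task 4 (Audit): project_id=2 -> matches Nova
  - task 5 (Setup): project_id=NULL, no match -> dropped
  - task 6 (Review): project_id=NULL, no match -> dropped
So 2 of 6 rows are dropped.

SQL:
SELECT a.name, b.name AS project
FROM tasks a
INNER JOIN projects b ON a.project_id = b.id

Result:
name      | project
----------+--------
Migrate   | Gamma  
Research  | Nimbus 
Implement | Nova   
Audit     | Nova   


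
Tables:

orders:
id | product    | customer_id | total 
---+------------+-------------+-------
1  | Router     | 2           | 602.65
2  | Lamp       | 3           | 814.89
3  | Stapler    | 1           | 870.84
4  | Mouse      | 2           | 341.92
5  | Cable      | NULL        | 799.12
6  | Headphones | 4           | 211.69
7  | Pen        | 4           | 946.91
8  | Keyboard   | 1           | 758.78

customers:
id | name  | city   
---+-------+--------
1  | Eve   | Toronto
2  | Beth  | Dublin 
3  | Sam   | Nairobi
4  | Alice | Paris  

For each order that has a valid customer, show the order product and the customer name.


INNER JOIN keeps only orders rows whose customer_id matches an id in customers. Walk through each order:
  - order 1 (Router): customer_id=2 -> matches Beth
  - order 2 (Lamp): customer_id=3 -> matches Sam
  - order 3 (Stapler): customer_id=1 -> matches Eve
  - order 4 (Mouse): customer_id=2 -> matches Beth
  - order 5 (Cable): customer_id=NULL, no match -> dropped
  - order 6 (Headphones): customer_id=4 -> matches Alice
  - order 7 (Pen): customer_id=4 -> matches Alice
  - order 8 (Keyboard): customer_id=1 -> matches Eve
So 1 of 8 rows is dropped.

SQL:
SELECT a.product, b.name AS customer
FROM orders a
INNER JOIN customers b ON a.customer_id = b.id

Result:
product    | customer
-----------+---------
Router     | Beth    
Lamp       | Sam     
Stapler    | Eve     
Mouse      | Beth    
Headphones | Alice   
Pen        | Alice   
Keyboard   | Eve     


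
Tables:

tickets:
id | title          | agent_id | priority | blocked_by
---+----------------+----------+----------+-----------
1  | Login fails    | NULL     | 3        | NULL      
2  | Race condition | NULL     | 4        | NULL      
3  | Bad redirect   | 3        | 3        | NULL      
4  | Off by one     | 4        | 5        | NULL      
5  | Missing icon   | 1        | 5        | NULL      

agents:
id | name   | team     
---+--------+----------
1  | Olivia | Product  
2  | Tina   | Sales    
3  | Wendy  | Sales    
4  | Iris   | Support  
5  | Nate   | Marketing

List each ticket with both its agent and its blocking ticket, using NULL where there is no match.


Two LEFT JOINs from the same base table tickets: one to agents via agent_id, one to tickets itself via blocked_by. Both are LEFT so every ticket is preserved.
Match against agents:
  - ticket 1 (Login fails): agent_id=NULL, no match -> kept with NULL
  - ticket 2 (Race condition): agent_id=NULL, no match -> kept with NULL
  - ticket 3 (Bad redirect): agent_id=3 -> matches Wendy
  - ticket 4 (Off by one): agent_id=4 -> matches Iris
  - ticket 5 (Missing icon): agent_id=1 -> matches Olivia
Match against tickets (self):
  - ticket 1 (Login fails): blocked_by=NULL -> NULL
  - ticket 2 (Race condition): blocked_by=NULL -> NULL
  - ticket 3 (Bad redirect): blocked_by=NULL -> NULL
  - ticket 4 (Off by one): blocked_by=NULL -> NULL
  - ticket 5 (Missing icon): blocked_by=NULL -> NULL

SQL:
SELECT a.title, b.name AS agent, c.title AS blocked_by
FROM tickets a
LEFT JOIN agents b ON a.agent_id = b.id
LEFT JOIN tickets c ON a.blocked_by = c.id

Result:
title          | agent  | blocked_by
---------------+--------+-----------
Login fails    | NULL   | NULL      
Race condition | NULL   | NULL      
Bad redirect   | Wendy  | NULL      
Off by one     | Iris   | NULL      
Missing icon   | Olivia | NULL      


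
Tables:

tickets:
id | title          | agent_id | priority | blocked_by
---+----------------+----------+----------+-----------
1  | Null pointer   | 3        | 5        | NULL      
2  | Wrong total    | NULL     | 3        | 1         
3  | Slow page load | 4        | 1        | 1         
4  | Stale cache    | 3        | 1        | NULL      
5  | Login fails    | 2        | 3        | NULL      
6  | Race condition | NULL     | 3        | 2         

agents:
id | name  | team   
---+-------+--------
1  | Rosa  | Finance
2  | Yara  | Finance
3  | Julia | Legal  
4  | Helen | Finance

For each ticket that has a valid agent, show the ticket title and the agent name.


INNER JOIN keeps only tickets rows whose agent_id matches an id in agents. Walk through each ticket:
  - ticket 1 (Null pointer): agent_id=3 -> matches Julia
  - ticket 2 (Wrong total): agent_id=NULL, no match -> dropped
  - ticket 3 (Slow page load): agent_id=4 -> matches Helen
  - ticket 4 (Stale cache): agent_id=3 -> matches Julia
  - ticket 5 (Login fails): agent_id=2 -> matches Yara
  - ticket 6 (Race condition): agent_id=NULL, no match -> dropped
So 2 of 6 rows are dropped.

SQL:
SELECT a.title, b.name AS agent
FROM tickets a
INNER JOIN agents b ON a.agent_id = b.id

Result:
title          | agent
---------------+------
Null pointer   | Julia
Slow page load | Helen
Stale cache    | Julia
Login fails    | Yara 


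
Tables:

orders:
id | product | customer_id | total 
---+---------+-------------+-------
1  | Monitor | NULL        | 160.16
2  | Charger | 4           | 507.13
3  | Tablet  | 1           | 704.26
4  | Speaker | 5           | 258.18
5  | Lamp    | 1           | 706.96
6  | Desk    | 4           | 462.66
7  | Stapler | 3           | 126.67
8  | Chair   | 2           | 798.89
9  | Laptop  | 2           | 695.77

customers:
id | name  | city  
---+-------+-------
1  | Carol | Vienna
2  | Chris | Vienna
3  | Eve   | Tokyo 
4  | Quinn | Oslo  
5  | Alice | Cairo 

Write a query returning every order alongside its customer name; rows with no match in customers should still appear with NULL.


LEFT JOIN keeps every row from orders (the left table); where customer_id has no match in customers, the customer columns become NULL. Walk through each order:
  - order 1 (Monitor): customer_id=NULL, no match -> kept with NULL
  - order 2 (Charger): customer_id=4 -> matches Quinn
  - order 3 (Tablet): customer_id=1 -> matches Carol
  - order 4 (Speaker): customer_id=5 -> matches Alice
  - order 5 (Lamp): customer_id=1 -> matches Carol
  - order 6 (Desk): customer_id=4 -> matches Quinn
  - order 7 (Stapler): customer_id=3 -> matches Eve
  - order 8 (Chair): customer_id=2 -> matches Chris
  - order 9 (Laptop): customer_id=2 -> matches Chris
All 9 rows appear; 1 has NULL customer.

SQL:
SELECT a.product, b.name AS customer
FROM orders a
LEFT JOIN customers b ON a.customer_id = b.id

Result:
product | customer
--------+---------
Monitor | NULL    
Charger | Quinn   
Tablet  | Carol   
Speaker | Alice   
Lamp    | Carol   
Desk    | Quinn   
Stapler | Eve     
Chair   | Chris   
Laptop  | Chris   


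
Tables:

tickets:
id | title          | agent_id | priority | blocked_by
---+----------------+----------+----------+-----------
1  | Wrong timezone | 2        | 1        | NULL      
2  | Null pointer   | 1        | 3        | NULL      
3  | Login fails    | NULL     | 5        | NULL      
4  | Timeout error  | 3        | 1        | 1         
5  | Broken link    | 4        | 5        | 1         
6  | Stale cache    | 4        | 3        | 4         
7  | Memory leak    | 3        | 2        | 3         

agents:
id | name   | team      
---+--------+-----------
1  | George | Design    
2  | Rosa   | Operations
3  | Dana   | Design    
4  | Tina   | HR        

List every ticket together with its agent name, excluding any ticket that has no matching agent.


INNER JOIN keeps only tickets rows whose agent_id matches an id in agents. Walk through each ticket:
  - ticket 1 (Wrong timezone): agent_id=2 -> matches Rosa
  - ticket 2 (Null pointer): agent_id=1 -> matches George
  - ticket 3 (Login fails): agent_id=NULL, no match -> dropped
  - ticket 4 (Timeout error): agent_id=3 -> matches Dana
  - ticket 5 (Broken link): agent_id=4 -> matches Tina
  - ticket 6 (Stale cache): agent_id=4 -> matches Tina
  - ticket 7 (Memory leak): agent_id=3 -> matches Dana
So 1 of 7 rows is dropped.

SQL:
SELECT a.title, b.name AS agent
FROM tickets a
INNER JOIN agents b ON a.agent_id = b.id

Result:
title          | agent 
---------------+-------
Wrong timezone | Rosa  
Null pointer   | George
Timeout error  | Dana  
Broken link    | Tina  
Stale cache    | Tina  
Memory leak    | Dana  


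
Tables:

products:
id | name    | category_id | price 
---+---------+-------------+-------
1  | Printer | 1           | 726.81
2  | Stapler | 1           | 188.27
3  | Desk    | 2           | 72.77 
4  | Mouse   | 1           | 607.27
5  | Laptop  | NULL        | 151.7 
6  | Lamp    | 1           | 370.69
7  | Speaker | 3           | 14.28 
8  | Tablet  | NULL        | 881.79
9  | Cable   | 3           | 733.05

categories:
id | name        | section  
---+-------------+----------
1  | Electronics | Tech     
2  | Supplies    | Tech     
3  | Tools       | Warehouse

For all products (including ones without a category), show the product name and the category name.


LEFT JOIN keeps every row from products (the left table); where category_id has no match in categories, the category columns become NULL. Walk through each product:
  - product 1 (Printer): category_id=1 -> matches Electronics
  - product 2 (Stapler): category_id=1 -> matches Electronics
  - product 3 (Desk): category_id=2 -> matches Supplies
  - product 4 (Mouse): category_id=1 -> matches Electronics
  - product 5 (Laptop): category_id=NULL, no match -> kept with NULL
  - product 6 (Lamp): category_id=1 -> matches Electronics
  - product 7 (Speaker): category_id=3 -> matches Tools
  - product 8 (Tablet): category_id=NULL, no match -> kept with NULL
  - product 9 (Cable): category_id=3 -> matches Tools
All 9 rows appear; 2 have NULL category.

SQL:
SELECT a.name, b.name AS category
FROM products a
LEFT JOIN categories b ON a.category_id = b.id

Result:
name    | category   
--------+------------
Printer | Electronics
Stapler | Electronics
Desk    | Supplies   
Mouse   | Electronics
Laptop  | NULL       
Lamp    | Electronics
Speaker | Tools      
Tablet  | NULL       
Cable   | Tools      


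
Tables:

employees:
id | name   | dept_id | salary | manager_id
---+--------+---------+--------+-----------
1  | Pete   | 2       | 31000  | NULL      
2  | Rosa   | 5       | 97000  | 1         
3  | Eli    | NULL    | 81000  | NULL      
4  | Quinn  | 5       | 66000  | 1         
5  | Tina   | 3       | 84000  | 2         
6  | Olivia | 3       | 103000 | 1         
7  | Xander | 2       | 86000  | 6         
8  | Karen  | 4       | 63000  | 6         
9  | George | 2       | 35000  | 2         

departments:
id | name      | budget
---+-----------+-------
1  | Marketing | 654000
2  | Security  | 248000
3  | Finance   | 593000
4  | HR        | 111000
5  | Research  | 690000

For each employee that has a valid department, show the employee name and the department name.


INNER JOIN keeps only employees rows whose dept_id matches an id in departments. Walk through each employee:
  - employee 1 (Pete): dept_id=2 -> matches Security
  - employee 2 (Rosa): dept_id=5 -> matches Research
  - employee 3 (Eli): dept_id=NULL, no match -> dropped
  - employee 4 (Quinn): dept_id=5 -> matches Research
  - employee 5 (Tina): dept_id=3 -> matches Finance
  - employee 6 (Olivia): dept_id=3 -> matches Finance
  - employee 7 (Xander): dept_id=2 -> matches Security
  - employee 8 (Karen): dept_id=4 -> matches HR
  - employee 9 (George): dept_id=2 -> matches Security
So 1 of 9 rows is dropped.

SQL:
SELECT a.name, b.name AS department
FROM employees a
INNER JOIN departments b ON a.dept_id = b.id

Result:
name   | department
-------+-----------
Pete   | Security  
Rosa   | Research  
Quinn  | Research  
Tina   | Finance   
Olivia | Finance   
Xander | Security  
Karen  | HR        
George | Security  
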